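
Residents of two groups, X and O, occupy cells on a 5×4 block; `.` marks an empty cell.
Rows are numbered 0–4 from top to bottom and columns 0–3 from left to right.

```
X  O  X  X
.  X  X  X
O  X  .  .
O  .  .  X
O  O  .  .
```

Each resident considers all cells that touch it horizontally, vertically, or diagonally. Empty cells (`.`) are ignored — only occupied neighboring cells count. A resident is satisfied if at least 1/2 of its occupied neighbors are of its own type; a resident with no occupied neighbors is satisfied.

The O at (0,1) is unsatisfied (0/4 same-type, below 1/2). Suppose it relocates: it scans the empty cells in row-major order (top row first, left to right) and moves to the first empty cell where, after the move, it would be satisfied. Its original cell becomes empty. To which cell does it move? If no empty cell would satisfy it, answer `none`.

Vacating (0,1). Empty cells in order:
  (1,0): 1/4 same-type → still unsatisfied.
  (2,2): 0/5 same-type → still unsatisfied.
  (2,3): 0/3 same-type → still unsatisfied.
  (3,1): 4/5 same-type → satisfied — stop here.

(3,1)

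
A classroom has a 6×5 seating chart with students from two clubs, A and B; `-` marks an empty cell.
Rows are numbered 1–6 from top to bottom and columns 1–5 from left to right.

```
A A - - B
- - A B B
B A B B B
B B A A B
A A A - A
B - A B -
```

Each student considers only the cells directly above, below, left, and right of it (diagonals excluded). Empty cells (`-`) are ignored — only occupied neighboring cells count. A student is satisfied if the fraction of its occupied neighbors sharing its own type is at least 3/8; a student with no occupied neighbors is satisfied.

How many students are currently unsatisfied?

10

(1,1)A 1/1 ok
(1,2)A 1/1 ok
(1,5)B 1/1 ok
(2,3)A 0/2 unhappy
(2,4)B 2/3 ok
(2,5)B 3/3 ok
(3,1)B 1/2 ok
(3,2)A 0/3 unhappy
(3,3)B 1/4 unhappy
(3,4)B 3/4 ok
(3,5)B 3/3 ok
(4,1)B 2/3 ok
(4,2)B 1/4 unhappy
(4,3)A 2/4 ok
(4,4)A 1/3 unhappy
(4,5)B 1/3 unhappy
(5,1)A 1/3 unhappy
(5,2)A 2/3 ok
(5,3)A 3/3 ok
(5,5)A 0/1 unhappy
(6,1)B 0/1 unhappy
(6,3)A 1/2 ok
(6,4)B 0/1 unhappy
Unsatisfied: (2,3), (3,2), (3,3), (4,2), (4,4), (4,5), (5,1), (5,5), (6,1), (6,4) — 10 in total.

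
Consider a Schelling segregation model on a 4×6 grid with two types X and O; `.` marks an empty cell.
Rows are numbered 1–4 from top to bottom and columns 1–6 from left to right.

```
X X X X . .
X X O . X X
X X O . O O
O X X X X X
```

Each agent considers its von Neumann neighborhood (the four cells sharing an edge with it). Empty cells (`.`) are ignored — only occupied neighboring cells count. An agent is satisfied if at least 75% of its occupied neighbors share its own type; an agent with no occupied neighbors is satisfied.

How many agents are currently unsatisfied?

(1,1)X 2/2 ok
(1,2)X 3/3 ok
(1,3)X 2/3 unhappy
(1,4)X 1/1 ok
(2,1)X 3/3 ok
(2,2)X 3/4 ok
(2,3)O 1/3 unhappy
(2,5)X 1/2 unhappy
(2,6)X 1/2 unhappy
(3,1)X 2/3 unhappy
(3,2)X 3/4 ok
(3,3)O 1/3 unhappy
(3,5)O 1/3 unhappy
(3,6)O 1/3 unhappy
(4,1)O 0/2 unhappy
(4,2)X 2/3 unhappy
(4,3)X 2/3 unhappy
(4,4)X 2/2 ok
(4,5)X 2/3 unhappy
(4,6)X 1/2 unhappy
Unsatisfied: (1,3), (2,3), (2,5), (2,6), (3,1), (3,3), (3,5), (3,6), (4,1), (4,2), (4,3), (4,5), (4,6) — 13 in total.

13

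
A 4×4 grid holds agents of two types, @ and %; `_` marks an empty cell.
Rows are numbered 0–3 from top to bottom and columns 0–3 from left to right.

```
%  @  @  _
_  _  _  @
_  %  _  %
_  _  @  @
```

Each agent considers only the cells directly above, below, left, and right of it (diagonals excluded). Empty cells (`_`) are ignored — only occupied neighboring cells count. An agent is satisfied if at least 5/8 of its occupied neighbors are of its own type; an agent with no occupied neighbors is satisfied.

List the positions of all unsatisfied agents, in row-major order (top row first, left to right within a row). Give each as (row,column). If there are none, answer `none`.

(0,0), (0,1), (1,3), (2,3), (3,3)

Row 0: (0,0)% 0/1 unhappy · (0,1)@ 1/2 unhappy · (0,2)@ 1/1 ok
Row 1: (1,3)@ 0/1 unhappy
Row 2: (2,1)% 0/0 ok · (2,3)% 0/2 unhappy
Row 3: (3,2)@ 1/1 ok · (3,3)@ 1/2 unhappy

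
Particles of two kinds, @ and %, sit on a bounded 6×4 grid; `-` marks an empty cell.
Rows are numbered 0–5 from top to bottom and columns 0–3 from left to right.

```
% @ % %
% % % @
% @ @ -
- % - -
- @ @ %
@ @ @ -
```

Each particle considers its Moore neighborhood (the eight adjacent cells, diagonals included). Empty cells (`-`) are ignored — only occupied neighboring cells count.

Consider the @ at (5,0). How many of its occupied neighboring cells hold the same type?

Occupied neighbors of (5,0): (4,1)=@, (5,1)=@.
Same type (@): 2 of 2.

2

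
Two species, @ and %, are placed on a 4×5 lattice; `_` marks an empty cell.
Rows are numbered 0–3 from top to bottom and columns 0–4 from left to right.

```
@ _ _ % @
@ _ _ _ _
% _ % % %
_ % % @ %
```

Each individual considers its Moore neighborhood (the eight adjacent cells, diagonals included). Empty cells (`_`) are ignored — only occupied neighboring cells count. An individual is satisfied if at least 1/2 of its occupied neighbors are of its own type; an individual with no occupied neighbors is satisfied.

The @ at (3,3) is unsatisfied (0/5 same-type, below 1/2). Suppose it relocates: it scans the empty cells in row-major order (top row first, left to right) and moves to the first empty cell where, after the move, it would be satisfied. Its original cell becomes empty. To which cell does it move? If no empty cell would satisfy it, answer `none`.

(0,1)

Vacating (3,3). Empty cells in order:
  (0,1): 2/2 same-type → satisfied — stop here.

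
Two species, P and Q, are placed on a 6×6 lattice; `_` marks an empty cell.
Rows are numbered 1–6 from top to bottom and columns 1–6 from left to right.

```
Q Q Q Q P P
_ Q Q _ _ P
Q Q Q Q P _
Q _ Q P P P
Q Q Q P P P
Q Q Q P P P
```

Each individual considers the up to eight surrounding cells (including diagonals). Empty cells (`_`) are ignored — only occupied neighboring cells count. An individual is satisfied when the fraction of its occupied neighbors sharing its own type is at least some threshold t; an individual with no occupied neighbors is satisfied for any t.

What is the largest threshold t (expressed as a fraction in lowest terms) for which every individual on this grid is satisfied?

1/2

(1,1)Q 2/2
(1,2)Q 4/4
(1,3)Q 4/4
(1,4)Q 2/3
(1,5)P 2/3
(1,6)P 2/2
(2,2)Q 7/7
(2,3)Q 7/7
(2,6)P 3/3
(3,1)Q 3/3
(3,2)Q 6/6
(3,3)Q 5/6
(3,4)Q 3/6
(3,5)P 4/5
(4,1)Q 4/4
(4,3)Q 5/7
(4,4)P 4/8
(4,5)P 6/7
(4,6)P 4/4
(5,1)Q 4/4
(5,2)Q 7/7
(5,3)Q 4/7
(5,4)P 5/8
(5,5)P 8/8
(5,6)P 5/5
(6,1)Q 3/3
(6,2)Q 5/5
(6,3)Q 3/5
(6,4)P 3/5
(6,5)P 5/5
(6,6)P 3/3
The smallest same-type fraction is 3/6 at (3,4), which reduces to 1/2. Any threshold above that leaves this individual unsatisfied.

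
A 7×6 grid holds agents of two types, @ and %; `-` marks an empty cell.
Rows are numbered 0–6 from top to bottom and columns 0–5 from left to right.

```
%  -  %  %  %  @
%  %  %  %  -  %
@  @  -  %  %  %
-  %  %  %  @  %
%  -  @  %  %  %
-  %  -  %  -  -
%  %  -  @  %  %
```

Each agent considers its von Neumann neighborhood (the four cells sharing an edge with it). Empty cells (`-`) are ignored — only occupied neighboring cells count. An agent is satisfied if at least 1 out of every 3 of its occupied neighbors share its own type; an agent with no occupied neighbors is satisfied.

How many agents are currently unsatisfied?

Row 0: (0,0)% 1/1 ok · (0,2)% 2/2 ok · (0,3)% 3/3 ok · (0,4)% 1/2 ok · (0,5)@ 0/2 unhappy
Row 1: (1,0)% 2/3 ok · (1,1)% 2/3 ok · (1,2)% 3/3 ok · (1,3)% 3/3 ok · (1,5)% 1/2 ok
Row 2: (2,0)@ 1/2 ok · (2,1)@ 1/3 ok · (2,3)% 3/3 ok · (2,4)% 2/3 ok · (2,5)% 3/3 ok
Row 3: (3,1)% 1/2 ok · (3,2)% 2/3 ok · (3,3)% 3/4 ok · (3,4)@ 0/4 unhappy · (3,5)% 2/3 ok
Row 4: (4,0)% 0/0 ok · (4,2)@ 0/2 unhappy · (4,3)% 3/4 ok · (4,4)% 2/3 ok · (4,5)% 2/2 ok
Row 5: (5,1)% 1/1 ok · (5,3)% 1/2 ok
Row 6: (6,0)% 1/1 ok · (6,1)% 2/2 ok · (6,3)@ 0/2 unhappy · (6,4)% 1/2 ok · (6,5)% 1/1 ok
Unsatisfied: (0,5), (3,4), (4,2), (6,3) — 4 in total.

4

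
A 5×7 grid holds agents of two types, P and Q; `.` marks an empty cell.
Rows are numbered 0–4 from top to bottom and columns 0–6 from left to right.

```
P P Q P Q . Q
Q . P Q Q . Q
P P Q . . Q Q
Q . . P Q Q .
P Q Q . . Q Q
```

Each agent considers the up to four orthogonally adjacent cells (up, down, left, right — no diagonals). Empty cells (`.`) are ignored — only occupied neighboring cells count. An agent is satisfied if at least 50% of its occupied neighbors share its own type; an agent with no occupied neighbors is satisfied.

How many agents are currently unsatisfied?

10

Row 0: (0,0)P 1/2 satisfied · (0,1)P 1/2 satisfied · (0,2)Q 0/3 not · (0,3)P 0/3 not · (0,4)Q 1/2 satisfied · (0,6)Q 1/1 satisfied
Row 1: (1,0)Q 0/2 not · (1,2)P 0/3 not · (1,3)Q 1/3 not · (1,4)Q 2/2 satisfied · (1,6)Q 2/2 satisfied
Row 2: (2,0)P 1/3 not · (2,1)P 1/2 satisfied · (2,2)Q 0/2 not · (2,5)Q 2/2 satisfied · (2,6)Q 2/2 satisfied
Row 3: (3,0)Q 0/2 not · (3,3)P 0/1 not · (3,4)Q 1/2 satisfied · (3,5)Q 3/3 satisfied
Row 4: (4,0)P 0/2 not · (4,1)Q 1/2 satisfied · (4,2)Q 1/1 satisfied · (4,5)Q 2/2 satisfied · (4,6)Q 1/1 satisfied
Unsatisfied: (0,2), (0,3), (1,0), (1,2), (1,3), (2,0), (2,2), (3,0), (3,3), (4,0) — 10 in total.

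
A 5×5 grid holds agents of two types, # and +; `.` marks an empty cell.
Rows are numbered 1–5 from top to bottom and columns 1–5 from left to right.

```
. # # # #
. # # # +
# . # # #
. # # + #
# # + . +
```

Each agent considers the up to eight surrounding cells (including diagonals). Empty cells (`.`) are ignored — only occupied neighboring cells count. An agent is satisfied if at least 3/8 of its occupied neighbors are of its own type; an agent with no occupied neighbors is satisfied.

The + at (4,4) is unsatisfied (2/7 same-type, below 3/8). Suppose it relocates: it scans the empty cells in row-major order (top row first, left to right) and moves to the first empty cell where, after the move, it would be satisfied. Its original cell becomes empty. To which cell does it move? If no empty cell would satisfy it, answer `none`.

(5,4)

Vacating (4,4). Empty cells in order:
  (1,1): 0/2 same-type → still unsatisfied.
  (2,1): 0/3 same-type → still unsatisfied.
  (3,2): 0/6 same-type → still unsatisfied.
  (4,1): 0/4 same-type → still unsatisfied.
  (5,4): 2/4 same-type → satisfied — stop here.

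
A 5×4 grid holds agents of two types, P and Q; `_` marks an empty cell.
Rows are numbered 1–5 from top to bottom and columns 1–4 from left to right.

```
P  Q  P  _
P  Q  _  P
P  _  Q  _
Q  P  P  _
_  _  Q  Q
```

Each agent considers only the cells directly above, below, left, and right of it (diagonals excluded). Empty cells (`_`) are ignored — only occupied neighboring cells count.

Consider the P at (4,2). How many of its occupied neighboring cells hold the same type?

1

Occupied neighbors of (4,2): (4,1)=Q, (4,3)=P.
Same type (P): 1 of 2.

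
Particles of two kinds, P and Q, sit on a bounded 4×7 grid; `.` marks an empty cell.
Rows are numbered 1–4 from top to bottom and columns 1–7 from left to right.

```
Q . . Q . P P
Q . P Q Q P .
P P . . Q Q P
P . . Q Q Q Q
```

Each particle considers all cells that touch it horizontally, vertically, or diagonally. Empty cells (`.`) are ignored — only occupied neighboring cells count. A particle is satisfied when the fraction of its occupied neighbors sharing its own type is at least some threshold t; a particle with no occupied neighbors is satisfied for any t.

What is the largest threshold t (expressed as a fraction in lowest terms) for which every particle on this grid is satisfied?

1/4

Row 1: (1,1)Q 1/1 · (1,4)Q 2/3 · (1,6)P 2/3 · (1,7)P 2/2
Row 2: (2,1)Q 1/3 · (2,3)P 1/3 · (2,4)Q 3/4 · (2,5)Q 4/6 · (2,6)P 3/6
Row 3: (3,1)P 2/3 · (3,2)P 3/4 · (3,5)Q 6/7 · (3,6)Q 5/7 · (3,7)P 1/4
Row 4: (4,1)P 2/2 · (4,4)Q 2/2 · (4,5)Q 4/4 · (4,6)Q 4/5 · (4,7)Q 2/3
The smallest same-type fraction is 1/4 at (3,7), which reduces to 1/4. Any threshold above that leaves this particle unsatisfied.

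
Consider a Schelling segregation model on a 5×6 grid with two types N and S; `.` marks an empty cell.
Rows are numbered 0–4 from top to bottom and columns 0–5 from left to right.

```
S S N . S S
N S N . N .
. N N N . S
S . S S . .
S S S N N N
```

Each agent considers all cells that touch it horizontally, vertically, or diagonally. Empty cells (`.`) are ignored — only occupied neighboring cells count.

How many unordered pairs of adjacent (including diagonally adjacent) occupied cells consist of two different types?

Scan each occupied cell's neighbors to the right and below (and the two forward diagonals) so each pair is counted once.
From row 0: 7 unlike of 12 pairs (running 7/12).
From row 1: 5 unlike of 10 pairs (running 12/22).
From row 2: 6 unlike of 8 pairs (running 18/30).
From row 3: 3 unlike of 9 pairs (running 21/39).
From row 4: 1 unlike of 5 pairs (running 22/44).
Total adjacent occupied pairs: 44; unlike-type pairs: 22.

22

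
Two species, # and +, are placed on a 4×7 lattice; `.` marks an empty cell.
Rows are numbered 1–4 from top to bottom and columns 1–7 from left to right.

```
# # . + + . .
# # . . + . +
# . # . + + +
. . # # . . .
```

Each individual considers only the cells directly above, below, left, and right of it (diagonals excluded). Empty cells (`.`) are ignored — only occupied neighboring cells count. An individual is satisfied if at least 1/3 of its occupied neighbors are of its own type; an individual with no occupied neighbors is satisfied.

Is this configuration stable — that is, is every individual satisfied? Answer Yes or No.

(1,1)# 2/2 satisfied
(1,2)# 2/2 satisfied
(1,4)+ 1/1 satisfied
(1,5)+ 2/2 satisfied
(2,1)# 3/3 satisfied
(2,2)# 2/2 satisfied
(2,5)+ 2/2 satisfied
(2,7)+ 1/1 satisfied
(3,1)# 1/1 satisfied
(3,3)# 1/1 satisfied
(3,5)+ 2/2 satisfied
(3,6)+ 2/2 satisfied
(3,7)+ 2/2 satisfied
(4,3)# 2/2 satisfied
(4,4)# 1/1 satisfied
All meet the threshold, so the configuration is stable.

Yes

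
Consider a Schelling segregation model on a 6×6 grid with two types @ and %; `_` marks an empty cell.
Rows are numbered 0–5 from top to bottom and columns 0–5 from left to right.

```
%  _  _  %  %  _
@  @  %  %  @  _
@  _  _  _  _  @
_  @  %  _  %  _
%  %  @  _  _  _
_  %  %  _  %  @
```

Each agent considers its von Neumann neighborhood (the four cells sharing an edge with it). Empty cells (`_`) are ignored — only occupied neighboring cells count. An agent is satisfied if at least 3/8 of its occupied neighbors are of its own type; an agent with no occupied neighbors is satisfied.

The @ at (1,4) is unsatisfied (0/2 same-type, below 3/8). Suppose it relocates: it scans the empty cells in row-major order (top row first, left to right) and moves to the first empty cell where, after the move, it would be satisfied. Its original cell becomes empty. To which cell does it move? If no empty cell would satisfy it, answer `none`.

(0,1)

Vacating (1,4). Empty cells in order:
  (0,1): 1/2 same-type → satisfied — stop here.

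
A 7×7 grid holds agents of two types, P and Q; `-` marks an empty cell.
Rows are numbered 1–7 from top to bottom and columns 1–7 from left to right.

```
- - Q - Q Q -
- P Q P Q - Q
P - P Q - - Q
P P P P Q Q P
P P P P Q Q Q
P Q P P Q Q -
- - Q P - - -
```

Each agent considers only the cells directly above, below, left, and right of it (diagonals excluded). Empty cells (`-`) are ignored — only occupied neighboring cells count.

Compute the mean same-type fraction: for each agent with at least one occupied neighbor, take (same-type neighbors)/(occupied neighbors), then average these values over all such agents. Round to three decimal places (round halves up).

0.620

Row 1: (1,3)Q 1/1 · (1,5)Q 2/2 · (1,6)Q 1/1
Row 2: (2,2)P 0/1 · (2,3)Q 1/4 · (2,4)P 0/3 · (2,5)Q 1/2 · (2,7)Q 1/1
Row 3: (3,1)P 1/1 · (3,3)P 1/3 · (3,4)Q 0/3 · (3,7)Q 1/2
Row 4: (4,1)P 3/3 · (4,2)P 3/3 · (4,3)P 4/4 · (4,4)P 2/4 · (4,5)Q 2/3 · (4,6)Q 2/3 · (4,7)P 0/3
Row 5: (5,1)P 3/3 · (5,2)P 3/4 · (5,3)P 4/4 · (5,4)P 3/4 · (5,5)Q 3/4 · (5,6)Q 4/4 · (5,7)Q 1/2
Row 6: (6,1)P 1/2 · (6,2)Q 0/3 · (6,3)P 2/4 · (6,4)P 3/4 · (6,5)Q 2/3 · (6,6)Q 2/2
Row 7: (7,3)Q 0/2 · (7,4)P 1/2
Sum over 34 agents: 1/1 + 2/2 + 1/1 + 0/1 + 1/4 + 0/3 + 1/2 + 1/1 + 1/1 + 1/3 + 0/3 + 1/2 + 3/3 + 3/3 + 4/4 + 2/4 + 2/3 + 2/3 + 0/3 + 3/3 + 3/4 + 4/4 + 3/4 + 3/4 + 4/4 + 1/2 + 1/2 + 0/3 + 2/4 + 3/4 + 2/3 + 2/2 + 0/2 + 1/2 = 253/12; mean = 253/12 ÷ 34 = 253/408 = 0.620098… → 0.620.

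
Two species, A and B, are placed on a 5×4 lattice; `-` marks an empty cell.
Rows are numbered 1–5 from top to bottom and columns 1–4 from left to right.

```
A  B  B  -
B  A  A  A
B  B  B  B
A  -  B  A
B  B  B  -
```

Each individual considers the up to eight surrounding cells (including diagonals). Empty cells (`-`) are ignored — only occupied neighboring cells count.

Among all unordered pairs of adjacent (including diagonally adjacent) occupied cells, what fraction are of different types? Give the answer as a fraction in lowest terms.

Scan each occupied cell's neighbors to the right and below (and the two forward diagonals) so each pair is counted once.
From row 1: 7 unlike of 10 pairs (running 7/10).
From row 2: 9 unlike of 13 pairs (running 16/23).
From row 3: 4 unlike of 10 pairs (running 20/33).
From row 4: 4 unlike of 6 pairs (running 24/39).
From row 5: 0 unlike of 2 pairs (running 24/41).
Total adjacent occupied pairs: 41; unlike-type pairs: 24.
24/41 is already in lowest terms.

24/41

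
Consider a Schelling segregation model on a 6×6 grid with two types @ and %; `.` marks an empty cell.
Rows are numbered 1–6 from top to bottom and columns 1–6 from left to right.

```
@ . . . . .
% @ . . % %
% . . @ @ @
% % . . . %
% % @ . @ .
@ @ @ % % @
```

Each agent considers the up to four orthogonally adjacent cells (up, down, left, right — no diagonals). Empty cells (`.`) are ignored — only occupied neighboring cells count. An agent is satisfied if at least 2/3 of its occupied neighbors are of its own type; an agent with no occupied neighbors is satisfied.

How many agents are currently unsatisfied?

(1,1)@ 0/1 unhappy
(2,1)% 1/3 unhappy
(2,2)@ 0/1 unhappy
(2,5)% 1/2 unhappy
(2,6)% 1/2 unhappy
(3,1)% 2/2 ok
(3,4)@ 1/1 ok
(3,5)@ 2/3 ok
(3,6)@ 1/3 unhappy
(4,1)% 3/3 ok
(4,2)% 2/2 ok
(4,6)% 0/1 unhappy
(5,1)% 2/3 ok
(5,2)% 2/4 unhappy
(5,3)@ 1/2 unhappy
(5,5)@ 0/1 unhappy
(6,1)@ 1/2 unhappy
(6,2)@ 2/3 ok
(6,3)@ 2/3 ok
(6,4)% 1/2 unhappy
(6,5)% 1/3 unhappy
(6,6)@ 0/1 unhappy
Unsatisfied: (1,1), (2,1), (2,2), (2,5), (2,6), (3,6), (4,6), (5,2), (5,3), (5,5), (6,1), (6,4), (6,5), (6,6) — 14 in total.

14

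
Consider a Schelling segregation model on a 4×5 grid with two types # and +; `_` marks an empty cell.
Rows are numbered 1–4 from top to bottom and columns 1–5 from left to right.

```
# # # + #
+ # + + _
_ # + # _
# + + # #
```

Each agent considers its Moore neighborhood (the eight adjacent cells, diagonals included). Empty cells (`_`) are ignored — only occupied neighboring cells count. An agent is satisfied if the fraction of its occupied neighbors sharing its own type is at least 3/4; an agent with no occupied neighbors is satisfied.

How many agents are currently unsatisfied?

16

(1,1)# 2/3 not
(1,2)# 3/5 not
(1,3)# 2/5 not
(1,4)+ 2/4 not
(1,5)# 0/2 not
(2,1)+ 0/4 not
(2,2)# 4/7 not
(2,3)+ 3/8 not
(2,4)+ 3/6 not
(3,2)# 2/7 not
(3,3)+ 4/8 not
(3,4)# 2/6 not
(4,1)# 1/2 not
(4,2)+ 2/4 not
(4,3)+ 2/5 not
(4,4)# 2/4 not
(4,5)# 2/2 satisfied
Unsatisfied: (1,1), (1,2), (1,3), (1,4), (1,5), (2,1), (2,2), (2,3), (2,4), (3,2), (3,3), (3,4), (4,1), (4,2), (4,3), (4,4) — 16 in total.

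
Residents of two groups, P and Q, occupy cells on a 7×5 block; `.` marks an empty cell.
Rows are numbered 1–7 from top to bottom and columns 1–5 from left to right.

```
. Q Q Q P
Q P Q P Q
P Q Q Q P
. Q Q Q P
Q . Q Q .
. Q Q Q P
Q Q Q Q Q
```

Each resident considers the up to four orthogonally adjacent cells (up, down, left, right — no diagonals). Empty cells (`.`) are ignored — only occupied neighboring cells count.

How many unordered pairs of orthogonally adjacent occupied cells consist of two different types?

17

Scan each occupied cell's neighbors to the right and below so each pair is counted once.
From row 1: 4 unlike of 7 pairs (running 4/7).
From row 2: 8 unlike of 9 pairs (running 12/16).
From row 3: 2 unlike of 8 pairs (running 14/24).
From row 4: 1 unlike of 5 pairs (running 15/29).
From row 5: 0 unlike of 3 pairs (running 15/32).
From row 6: 2 unlike of 7 pairs (running 17/39).
From row 7: 0 unlike of 4 pairs (running 17/43).
Total adjacent occupied pairs: 43; unlike-type pairs: 17.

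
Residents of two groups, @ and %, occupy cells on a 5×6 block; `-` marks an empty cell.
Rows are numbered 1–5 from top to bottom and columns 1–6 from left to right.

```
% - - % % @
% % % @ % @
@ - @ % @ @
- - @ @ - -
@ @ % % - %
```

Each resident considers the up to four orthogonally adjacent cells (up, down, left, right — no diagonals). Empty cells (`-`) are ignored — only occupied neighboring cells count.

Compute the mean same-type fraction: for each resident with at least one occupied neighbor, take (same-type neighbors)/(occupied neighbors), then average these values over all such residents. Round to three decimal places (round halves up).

0.504

Row 1: (1,1)% 1/1 · (1,4)% 1/2 · (1,5)% 2/3 · (1,6)@ 1/2
Row 2: (2,1)% 2/3 · (2,2)% 2/2 · (2,3)% 1/3 · (2,4)@ 0/4 · (2,5)% 1/4 · (2,6)@ 2/3
Row 3: (3,1)@ 0/1 · (3,3)@ 1/3 · (3,4)% 0/4 · (3,5)@ 1/3 · (3,6)@ 2/2
Row 4: (4,3)@ 2/3 · (4,4)@ 1/3
Row 5: (5,1)@ 1/1 · (5,2)@ 1/2 · (5,3)% 1/3 · (5,4)% 1/2 · (5,6)% — no occupied neighbors
Sum over 21 residents: 1/1 + 1/2 + 2/3 + 1/2 + 2/3 + 2/2 + 1/3 + 0/4 + 1/4 + 2/3 + 0/1 + 1/3 + 0/4 + 1/3 + 2/2 + 2/3 + 1/3 + 1/1 + 1/2 + 1/3 + 1/2 = 127/12; mean = 127/12 ÷ 21 = 127/252 = 0.503968… → 0.504.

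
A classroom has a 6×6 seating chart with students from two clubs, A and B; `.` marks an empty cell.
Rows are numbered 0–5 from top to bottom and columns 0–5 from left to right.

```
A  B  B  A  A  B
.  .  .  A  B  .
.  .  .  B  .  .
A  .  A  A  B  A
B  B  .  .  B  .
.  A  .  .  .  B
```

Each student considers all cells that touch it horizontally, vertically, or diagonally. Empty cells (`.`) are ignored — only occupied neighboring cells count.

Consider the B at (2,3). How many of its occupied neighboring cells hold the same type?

Occupied neighbors of (2,3): (1,3)=A, (1,4)=B, (3,2)=A, (3,3)=A, (3,4)=B.
Same type (B): 2 of 5.

2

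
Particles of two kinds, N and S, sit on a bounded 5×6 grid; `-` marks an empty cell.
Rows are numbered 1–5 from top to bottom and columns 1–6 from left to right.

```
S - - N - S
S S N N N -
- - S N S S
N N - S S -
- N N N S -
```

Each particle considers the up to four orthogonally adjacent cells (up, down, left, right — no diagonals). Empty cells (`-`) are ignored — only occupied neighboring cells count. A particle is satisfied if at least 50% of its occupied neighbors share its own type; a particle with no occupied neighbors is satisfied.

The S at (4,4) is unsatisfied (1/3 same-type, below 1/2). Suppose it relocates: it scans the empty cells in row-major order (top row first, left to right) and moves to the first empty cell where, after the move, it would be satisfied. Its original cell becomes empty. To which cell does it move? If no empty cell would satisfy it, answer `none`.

(1,2)

Vacating (4,4). Empty cells in order:
  (1,2): 2/2 same-type → satisfied — stop here.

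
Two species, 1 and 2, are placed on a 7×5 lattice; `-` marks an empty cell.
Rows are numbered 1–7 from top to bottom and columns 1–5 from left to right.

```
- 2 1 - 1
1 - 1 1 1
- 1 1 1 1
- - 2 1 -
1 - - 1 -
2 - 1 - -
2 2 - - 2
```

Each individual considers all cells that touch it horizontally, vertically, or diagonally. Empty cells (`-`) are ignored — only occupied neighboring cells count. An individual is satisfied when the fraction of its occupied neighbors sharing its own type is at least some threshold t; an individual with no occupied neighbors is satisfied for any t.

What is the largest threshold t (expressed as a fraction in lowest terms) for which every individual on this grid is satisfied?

Row 1: (1,2)2 0/3 · (1,3)1 2/3 · (1,5)1 2/2
Row 2: (2,1)1 1/2 · (2,3)1 5/6 · (2,4)1 7/7 · (2,5)1 4/4
Row 3: (3,2)1 3/4 · (3,3)1 5/6 · (3,4)1 6/7 · (3,5)1 4/4
Row 4: (4,3)2 0/5 · (4,4)1 4/5
Row 5: (5,1)1 0/1 · (5,4)1 2/3
Row 6: (6,1)2 2/3 · (6,3)1 1/2
Row 7: (7,1)2 2/2 · (7,2)2 2/3 · (7,5)2 — no occupied neighbors
The smallest same-type fraction is 0/3 at (1,2), which reduces to 0/1. Any threshold above that leaves this individual unsatisfied.

0/1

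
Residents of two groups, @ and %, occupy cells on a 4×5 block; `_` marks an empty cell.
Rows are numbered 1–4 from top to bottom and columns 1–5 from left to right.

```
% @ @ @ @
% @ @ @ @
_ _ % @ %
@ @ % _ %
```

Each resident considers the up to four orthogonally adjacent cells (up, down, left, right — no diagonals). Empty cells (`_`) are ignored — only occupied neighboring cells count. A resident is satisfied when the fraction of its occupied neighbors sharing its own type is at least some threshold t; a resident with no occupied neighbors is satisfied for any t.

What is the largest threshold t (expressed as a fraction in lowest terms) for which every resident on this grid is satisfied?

(1,1)% 1/2
(1,2)@ 2/3
(1,3)@ 3/3
(1,4)@ 3/3
(1,5)@ 2/2
(2,1)% 1/2
(2,2)@ 2/3
(2,3)@ 3/4
(2,4)@ 4/4
(2,5)@ 2/3
(3,3)% 1/3
(3,4)@ 1/3
(3,5)% 1/3
(4,1)@ 1/1
(4,2)@ 1/2
(4,3)% 1/2
(4,5)% 1/1
The smallest same-type fraction is 1/3 at (3,3), which reduces to 1/3. Any threshold above that leaves this resident unsatisfied.

1/3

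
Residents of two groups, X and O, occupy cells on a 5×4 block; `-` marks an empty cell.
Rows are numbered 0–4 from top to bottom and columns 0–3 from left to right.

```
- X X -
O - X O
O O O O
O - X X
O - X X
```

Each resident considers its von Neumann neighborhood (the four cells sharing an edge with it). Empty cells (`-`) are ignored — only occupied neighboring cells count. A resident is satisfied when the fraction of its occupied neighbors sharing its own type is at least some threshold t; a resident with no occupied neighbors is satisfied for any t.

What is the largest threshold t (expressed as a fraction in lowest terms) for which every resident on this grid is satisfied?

Row 0: (0,1)X 1/1 · (0,2)X 2/2
Row 1: (1,0)O 1/1 · (1,2)X 1/3 · (1,3)O 1/2
Row 2: (2,0)O 3/3 · (2,1)O 2/2 · (2,2)O 2/4 · (2,3)O 2/3
Row 3: (3,0)O 2/2 · (3,2)X 2/3 · (3,3)X 2/3
Row 4: (4,0)O 1/1 · (4,2)X 2/2 · (4,3)X 2/2
The smallest same-type fraction is 1/3 at (1,2), which reduces to 1/3. Any threshold above that leaves this resident unsatisfied.

1/3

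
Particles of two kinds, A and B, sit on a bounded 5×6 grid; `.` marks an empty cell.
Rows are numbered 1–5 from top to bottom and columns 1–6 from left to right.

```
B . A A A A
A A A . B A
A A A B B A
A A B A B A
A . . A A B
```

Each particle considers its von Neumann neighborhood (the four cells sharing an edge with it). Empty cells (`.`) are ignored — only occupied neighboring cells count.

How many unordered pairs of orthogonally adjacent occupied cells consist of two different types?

14

Scan each occupied cell's neighbors to the right and below so each pair is counted once.
From row 1: 2 unlike of 7 pairs (running 2/7).
From row 2: 1 unlike of 8 pairs (running 3/15).
From row 3: 4 unlike of 11 pairs (running 7/26).
From row 4: 6 unlike of 9 pairs (running 13/35).
From row 5: 1 unlike of 2 pairs (running 14/37).
Total adjacent occupied pairs: 37; unlike-type pairs: 14.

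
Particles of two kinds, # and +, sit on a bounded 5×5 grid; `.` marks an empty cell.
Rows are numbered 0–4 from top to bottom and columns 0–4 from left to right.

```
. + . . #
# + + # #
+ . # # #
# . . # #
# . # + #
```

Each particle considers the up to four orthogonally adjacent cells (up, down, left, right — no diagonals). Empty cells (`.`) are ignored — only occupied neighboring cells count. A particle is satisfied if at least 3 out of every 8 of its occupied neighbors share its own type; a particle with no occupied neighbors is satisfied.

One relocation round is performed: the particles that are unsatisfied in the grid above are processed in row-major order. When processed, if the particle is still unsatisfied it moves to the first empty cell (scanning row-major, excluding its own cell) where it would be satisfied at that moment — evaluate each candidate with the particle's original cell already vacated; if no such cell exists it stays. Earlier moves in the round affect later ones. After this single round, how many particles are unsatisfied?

1

Initially unsatisfied (in order): (1,0), (1,2), (2,0), (4,2), (4,3).
  (1,0) → (0,3).
  (1,2) → (0,0).
  (2,0) → (0,2).
  (4,2) → (1,2).
  (4,3) → (1,0).
Resulting grid:
+ + + # #
+ + # # #
. . # # #
# . . # #
# . . . #
Unsatisfied now: (0,2).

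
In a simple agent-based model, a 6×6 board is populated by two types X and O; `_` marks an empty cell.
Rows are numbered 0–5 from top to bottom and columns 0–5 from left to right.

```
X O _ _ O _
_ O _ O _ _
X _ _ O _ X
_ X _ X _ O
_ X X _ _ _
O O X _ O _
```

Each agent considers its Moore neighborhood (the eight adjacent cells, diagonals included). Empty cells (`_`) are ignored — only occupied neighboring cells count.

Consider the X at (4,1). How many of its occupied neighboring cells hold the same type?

Occupied neighbors of (4,1): (3,1)=X, (4,2)=X, (5,0)=O, (5,1)=O, (5,2)=X.
Same type (X): 3 of 5.

3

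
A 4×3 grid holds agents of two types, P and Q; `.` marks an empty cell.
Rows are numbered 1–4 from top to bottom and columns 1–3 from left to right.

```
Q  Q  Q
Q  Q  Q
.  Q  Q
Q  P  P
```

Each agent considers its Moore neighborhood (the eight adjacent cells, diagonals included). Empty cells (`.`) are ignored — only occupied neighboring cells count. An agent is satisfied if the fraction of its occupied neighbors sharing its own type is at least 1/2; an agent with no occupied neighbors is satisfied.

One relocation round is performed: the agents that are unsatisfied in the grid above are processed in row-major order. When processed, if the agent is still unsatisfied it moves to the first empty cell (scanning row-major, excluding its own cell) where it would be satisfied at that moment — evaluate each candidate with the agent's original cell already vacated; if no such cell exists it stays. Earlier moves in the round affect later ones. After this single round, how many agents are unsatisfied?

Initially unsatisfied (in order): (4,2), (4,3).
  (4,2): no empty cell satisfies it; stays.
  (4,3): no empty cell satisfies it; stays.
Resulting grid:
Q Q Q
Q Q Q
. Q Q
Q P P
Unsatisfied now: (4,2), (4,3).

2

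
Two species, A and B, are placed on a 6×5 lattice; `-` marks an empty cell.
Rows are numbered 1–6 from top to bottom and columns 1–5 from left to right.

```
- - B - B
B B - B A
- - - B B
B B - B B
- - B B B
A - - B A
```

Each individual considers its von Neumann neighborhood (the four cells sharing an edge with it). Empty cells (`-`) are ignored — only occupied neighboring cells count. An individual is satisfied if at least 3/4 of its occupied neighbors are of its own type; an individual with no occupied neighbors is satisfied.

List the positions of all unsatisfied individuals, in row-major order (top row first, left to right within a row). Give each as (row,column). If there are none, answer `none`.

(1,5), (2,4), (2,5), (3,5), (5,5), (6,4), (6,5)

(1,3)B 0/0 satisfied
(1,5)B 0/1 not
(2,1)B 1/1 satisfied
(2,2)B 1/1 satisfied
(2,4)B 1/2 not
(2,5)A 0/3 not
(3,4)B 3/3 satisfied
(3,5)B 2/3 not
(4,1)B 1/1 satisfied
(4,2)B 1/1 satisfied
(4,4)B 3/3 satisfied
(4,5)B 3/3 satisfied
(5,3)B 1/1 satisfied
(5,4)B 4/4 satisfied
(5,5)B 2/3 not
(6,1)A 0/0 satisfied
(6,4)B 1/2 not
(6,5)A 0/2 not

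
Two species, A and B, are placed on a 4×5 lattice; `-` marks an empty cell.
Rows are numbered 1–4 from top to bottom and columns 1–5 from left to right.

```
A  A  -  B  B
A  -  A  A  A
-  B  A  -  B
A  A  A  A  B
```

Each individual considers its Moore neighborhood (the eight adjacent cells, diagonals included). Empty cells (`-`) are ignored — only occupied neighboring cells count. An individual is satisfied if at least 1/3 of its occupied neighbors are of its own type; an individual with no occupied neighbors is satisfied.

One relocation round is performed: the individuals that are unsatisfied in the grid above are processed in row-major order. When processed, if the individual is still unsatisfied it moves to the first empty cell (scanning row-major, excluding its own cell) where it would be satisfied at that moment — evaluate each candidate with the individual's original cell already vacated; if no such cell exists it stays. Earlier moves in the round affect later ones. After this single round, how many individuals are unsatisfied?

Initially unsatisfied (in order): (1,4), (2,5), (3,2), (3,5).
  (1,4): no empty cell satisfies it; stays.
  (2,5) → (1,3).
  (3,2) → (2,5).
  (3,5): now satisfied by earlier moves; stays.
Resulting grid:
A A A B B
A - A A B
- - A - B
A A A A B
All satisfied now.

0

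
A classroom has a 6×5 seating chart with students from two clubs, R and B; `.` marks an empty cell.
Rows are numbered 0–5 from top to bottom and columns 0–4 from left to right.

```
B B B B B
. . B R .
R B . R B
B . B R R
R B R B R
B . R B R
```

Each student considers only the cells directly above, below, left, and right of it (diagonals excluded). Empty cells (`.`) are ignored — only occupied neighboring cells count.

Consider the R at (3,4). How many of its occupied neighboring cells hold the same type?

2

Occupied neighbors of (3,4): (2,4)=B, (4,4)=R, (3,3)=R.
Same type (R): 2 of 3.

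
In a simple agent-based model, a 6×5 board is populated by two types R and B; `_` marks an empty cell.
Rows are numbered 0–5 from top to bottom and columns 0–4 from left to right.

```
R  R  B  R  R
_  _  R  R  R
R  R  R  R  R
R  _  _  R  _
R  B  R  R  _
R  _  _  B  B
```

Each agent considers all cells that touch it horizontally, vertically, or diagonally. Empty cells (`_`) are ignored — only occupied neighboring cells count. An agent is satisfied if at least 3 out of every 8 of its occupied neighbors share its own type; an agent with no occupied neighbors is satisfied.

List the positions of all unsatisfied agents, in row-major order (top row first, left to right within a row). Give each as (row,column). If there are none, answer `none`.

(0,2), (4,1), (5,3)

(0,0)R 1/1 ✓
(0,1)R 2/3 ✓
(0,2)B 0/4 ✗
(0,3)R 4/5 ✓
(0,4)R 3/3 ✓
(1,2)R 6/7 ✓
(1,3)R 7/8 ✓
(1,4)R 5/5 ✓
(2,0)R 2/2 ✓
(2,1)R 4/4 ✓
(2,2)R 5/5 ✓
(2,3)R 6/6 ✓
(2,4)R 4/4 ✓
(3,0)R 3/4 ✓
(3,3)R 5/5 ✓
(4,0)R 2/3 ✓
(4,1)B 0/4 ✗
(4,2)R 2/4 ✓
(4,3)R 2/4 ✓
(5,0)R 1/2 ✓
(5,3)B 1/3 ✗
(5,4)B 1/2 ✓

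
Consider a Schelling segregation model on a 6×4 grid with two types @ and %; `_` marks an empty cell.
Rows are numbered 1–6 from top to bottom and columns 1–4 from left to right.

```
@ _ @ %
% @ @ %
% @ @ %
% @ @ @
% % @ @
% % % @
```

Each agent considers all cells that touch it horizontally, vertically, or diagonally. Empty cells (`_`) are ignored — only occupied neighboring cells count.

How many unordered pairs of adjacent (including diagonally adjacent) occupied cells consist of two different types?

Scan each occupied cell's neighbors to the right and below (and the two forward diagonals) so each pair is counted once.
Row 1: @(1,1)–%(2,1)≠ @(1,1)–@(2,2)= @(1,3)–%(1,4)≠ @(1,3)–@(2,3)= @(1,3)–%(2,4)≠ @(1,3)–@(2,2)= %(1,4)–%(2,4)= %(1,4)–@(2,3)≠  → 4/8 unlike.
Row 2: %(2,1)–@(2,2)≠ %(2,1)–%(3,1)= %(2,1)–@(3,2)≠ @(2,2)–@(2,3)= @(2,2)–@(3,2)= @(2,2)–@(3,3)= @(2,2)–%(3,1)≠ @(2,3)–%(2,4)≠ @(2,3)–@(3,3)= @(2,3)–%(3,4)≠ @(2,3)–@(3,2)= %(2,4)–%(3,4)= %(2,4)–@(3,3)≠  → 6/13 unlike.
Row 3: %(3,1)–@(3,2)≠ %(3,1)–%(4,1)= %(3,1)–@(4,2)≠ @(3,2)–@(3,3)= @(3,2)–@(4,2)= @(3,2)–@(4,3)= @(3,2)–%(4,1)≠ @(3,3)–%(3,4)≠ @(3,3)–@(4,3)= @(3,3)–@(4,4)= @(3,3)–@(4,2)= %(3,4)–@(4,4)≠ %(3,4)–@(4,3)≠  → 6/13 unlike.
Row 4: %(4,1)–@(4,2)≠ %(4,1)–%(5,1)= %(4,1)–%(5,2)= @(4,2)–@(4,3)= @(4,2)–%(5,2)≠ @(4,2)–@(5,3)= @(4,2)–%(5,1)≠ @(4,3)–@(4,4)= @(4,3)–@(5,3)= @(4,3)–@(5,4)= @(4,3)–%(5,2)≠ @(4,4)–@(5,4)= @(4,4)–@(5,3)=  → 4/13 unlike.
Row 5: %(5,1)–%(5,2)= %(5,1)–%(6,1)= %(5,1)–%(6,2)= %(5,2)–@(5,3)≠ %(5,2)–%(6,2)= %(5,2)–%(6,3)= %(5,2)–%(6,1)= @(5,3)–@(5,4)= @(5,3)–%(6,3)≠ @(5,3)–@(6,4)= @(5,3)–%(6,2)≠ @(5,4)–@(6,4)= @(5,4)–%(6,3)≠  → 4/13 unlike.
Row 6: %(6,1)–%(6,2)= %(6,2)–%(6,3)= %(6,3)–@(6,4)≠  → 1/3 unlike.
Total adjacent occupied pairs: 63; unlike-type pairs: 25.

25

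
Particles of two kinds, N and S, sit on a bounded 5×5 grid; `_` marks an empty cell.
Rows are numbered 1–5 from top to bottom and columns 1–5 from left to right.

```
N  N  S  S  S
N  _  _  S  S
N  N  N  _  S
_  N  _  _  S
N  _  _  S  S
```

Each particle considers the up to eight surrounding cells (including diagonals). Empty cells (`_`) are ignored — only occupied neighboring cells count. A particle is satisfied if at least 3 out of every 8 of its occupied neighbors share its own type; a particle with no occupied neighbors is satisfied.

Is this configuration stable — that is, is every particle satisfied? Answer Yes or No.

Yes

(1,1)N 2/2 ok
(1,2)N 2/3 ok
(1,3)S 2/3 ok
(1,4)S 4/4 ok
(1,5)S 3/3 ok
(2,1)N 4/4 ok
(2,4)S 5/6 ok
(2,5)S 4/4 ok
(3,1)N 3/3 ok
(3,2)N 4/4 ok
(3,3)N 2/3 ok
(3,5)S 3/3 ok
(4,2)N 4/4 ok
(4,5)S 3/3 ok
(5,1)N 1/1 ok
(5,4)S 2/2 ok
(5,5)S 2/2 ok
All meet the threshold, so the configuration is stable.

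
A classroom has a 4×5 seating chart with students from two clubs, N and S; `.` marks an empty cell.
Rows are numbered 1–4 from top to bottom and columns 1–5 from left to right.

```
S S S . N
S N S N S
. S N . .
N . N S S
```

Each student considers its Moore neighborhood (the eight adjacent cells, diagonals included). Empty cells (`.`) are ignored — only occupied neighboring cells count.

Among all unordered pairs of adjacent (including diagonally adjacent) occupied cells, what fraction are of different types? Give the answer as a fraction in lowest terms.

Scan each occupied cell's neighbors to the right and below (and the two forward diagonals) so each pair is counted once.
Row 1: S(1,1)–S(1,2)= S(1,1)–S(2,1)= S(1,1)–N(2,2)≠ S(1,2)–S(1,3)= S(1,2)–N(2,2)≠ S(1,2)–S(2,3)= S(1,2)–S(2,1)= S(1,3)–S(2,3)= S(1,3)–N(2,4)≠ S(1,3)–N(2,2)≠ N(1,5)–S(2,5)≠ N(1,5)–N(2,4)=  → 5/12 unlike.
Row 2: S(2,1)–N(2,2)≠ S(2,1)–S(3,2)= N(2,2)–S(2,3)≠ N(2,2)–S(3,2)≠ N(2,2)–N(3,3)= S(2,3)–N(2,4)≠ S(2,3)–N(3,3)≠ S(2,3)–S(3,2)= N(2,4)–S(2,5)≠ N(2,4)–N(3,3)=  → 6/10 unlike.
Row 3: S(3,2)–N(3,3)≠ S(3,2)–N(4,3)≠ S(3,2)–N(4,1)≠ N(3,3)–N(4,3)= N(3,3)–S(4,4)≠  → 4/5 unlike.
Row 4: N(4,3)–S(4,4)≠ S(4,4)–S(4,5)=  → 1/2 unlike.
Total adjacent occupied pairs: 29; unlike-type pairs: 16.
16/29 is already in lowest terms.

16/29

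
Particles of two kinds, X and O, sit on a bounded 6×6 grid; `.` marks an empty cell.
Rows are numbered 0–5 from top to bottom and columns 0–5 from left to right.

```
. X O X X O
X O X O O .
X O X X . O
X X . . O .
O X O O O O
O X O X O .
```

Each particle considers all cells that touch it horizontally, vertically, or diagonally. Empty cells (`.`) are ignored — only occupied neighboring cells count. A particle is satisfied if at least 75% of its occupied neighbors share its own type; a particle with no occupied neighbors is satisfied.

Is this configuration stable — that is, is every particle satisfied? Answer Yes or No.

(0,1)X 2/4 not
(0,2)O 2/5 not
(0,3)X 2/5 not
(0,4)X 1/4 not
(0,5)O 1/2 not
(1,0)X 2/4 not
(1,1)O 2/7 not
(1,2)X 4/8 not
(1,3)O 2/7 not
(1,4)O 3/6 not
(2,0)X 3/5 not
(2,1)O 1/7 not
(2,2)X 3/6 not
(2,3)X 2/5 not
(2,5)O 2/2 satisfied
(3,0)X 3/5 not
(3,1)X 4/7 not
(3,4)O 4/5 satisfied
(4,0)O 1/5 not
(4,1)X 3/7 not
(4,2)O 2/6 not
(4,3)O 5/6 satisfied
(4,4)O 4/5 satisfied
(4,5)O 3/3 satisfied
(5,0)O 1/3 not
(5,1)X 1/5 not
(5,2)O 2/5 not
(5,3)X 0/5 not
(5,4)O 3/4 satisfied
For instance (0,1) has only 2/4 same-type neighbors, below 3/4.

No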